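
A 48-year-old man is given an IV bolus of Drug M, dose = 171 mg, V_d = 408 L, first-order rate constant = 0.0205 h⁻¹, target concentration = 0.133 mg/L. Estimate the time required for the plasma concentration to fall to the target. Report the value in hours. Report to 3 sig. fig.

C₀ = Dose / Vd = 171.0 / 408 = 0.4191 mg/L
t = ln(C₀ / C) / k = ln(0.4191 / 0.133) / 0.02050
  = ln(3.151) / 0.02050 = 1.148 / 0.02050 = 56.00 h

56.0 h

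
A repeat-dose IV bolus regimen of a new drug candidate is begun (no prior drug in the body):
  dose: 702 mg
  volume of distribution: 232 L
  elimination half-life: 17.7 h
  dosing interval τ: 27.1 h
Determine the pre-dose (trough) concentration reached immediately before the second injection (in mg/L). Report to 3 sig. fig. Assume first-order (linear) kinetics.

C₀ per dose = Dose / Vd = 702 / 232 = 3.026 mg/L
k = ln2 / t½ = 0.693147 / 17.7 = 0.03916 h⁻¹
Fraction remaining after one interval: r = e^(−kτ) = e^(−0.03916 × 27.1) = 0.3460
Before dose 2, 1 dose has been given (aged 1τ).
C_trough = C₀ × r = 3.026 × 0.3460 = 1.047 mg/L

1.05 mg/L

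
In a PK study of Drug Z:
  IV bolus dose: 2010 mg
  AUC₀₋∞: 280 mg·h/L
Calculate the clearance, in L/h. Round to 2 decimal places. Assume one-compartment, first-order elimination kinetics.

CL = Dose / AUC = 2010 / 280 = 7.179 L/h

7.18 L/h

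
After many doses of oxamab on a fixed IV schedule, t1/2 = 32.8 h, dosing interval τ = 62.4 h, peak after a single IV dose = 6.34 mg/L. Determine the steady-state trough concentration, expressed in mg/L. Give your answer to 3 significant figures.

k = ln2 / t½ = 0.693147 / 32.8 = 0.02113 h⁻¹
e^(−kτ) = e^(−0.02113 × 62.4) = 0.2675
Accumulation ratio R = 1 / (1 − e^(−kτ)) = 1 / (1 − 0.2675) = 1.365
Steady-state trough = C₀ × R × e^(−kτ) = 6.34 × 1.365 × 0.2675 = 2.315 mg/L

2.32 mg/L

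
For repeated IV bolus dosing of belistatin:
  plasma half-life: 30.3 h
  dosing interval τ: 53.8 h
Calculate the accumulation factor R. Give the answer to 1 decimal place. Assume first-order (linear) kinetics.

1.4

k = ln2 / t½ = 0.693147 / 30.3 = 0.02288 h⁻¹
e^(−kτ) = e^(−0.02288 × 53.8) = 0.2920
Accumulation ratio R = 1 / (1 − e^(−kτ)) = 1 / (1 − 0.2920) = 1.412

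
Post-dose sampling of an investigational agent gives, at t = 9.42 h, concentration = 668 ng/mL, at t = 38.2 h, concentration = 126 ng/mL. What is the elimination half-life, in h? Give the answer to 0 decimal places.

k = ln(C₁/C₂) / (t₂ − t₁) = ln(668/126) / (38.2 − 9.42)
  = 1.668 / 28.78 = 0.05796 h⁻¹
t½ = ln2 / k = 0.693147 / 0.05796 = 11.96 h

12 h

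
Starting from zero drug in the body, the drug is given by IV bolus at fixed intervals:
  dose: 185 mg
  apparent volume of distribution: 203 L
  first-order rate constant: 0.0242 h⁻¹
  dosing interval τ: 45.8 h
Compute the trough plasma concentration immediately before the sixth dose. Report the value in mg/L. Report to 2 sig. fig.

C₀ per dose = Dose / Vd = 185 / 203 = 0.9113 mg/L
Fraction remaining after one interval: r = e^(−kτ) = e^(−0.02420 × 45.8) = 0.3301
Before dose 6, 5 doses have been given (aged 1τ, 2τ, 3τ, 4τ, 5τ).
C_trough = C₀ × (r + r² + … + r^5) = C₀ × r(1−r^5)/(1−r)
        = 0.9113 × 0.3301 × (1 − 0.003919) / (1 − 0.3301) = 0.4473 mg/L

0.45 mg/L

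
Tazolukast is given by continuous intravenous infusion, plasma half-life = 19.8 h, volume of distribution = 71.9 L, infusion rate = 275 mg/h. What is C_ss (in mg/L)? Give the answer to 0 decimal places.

k = ln2 / t½ = 0.693147 / 19.8 = 0.03501 h⁻¹
CL = k × Vd = 0.03501 × 71.9 = 2.517 L/h
At steady state Css = R₀ / CL = 275 / 2.517 = 109.3 mg/L

109 mg/L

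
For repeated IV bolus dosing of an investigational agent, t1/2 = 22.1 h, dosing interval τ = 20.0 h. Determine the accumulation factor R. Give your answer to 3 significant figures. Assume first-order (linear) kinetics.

k = ln2 / t½ = 0.693147 / 22.1 = 0.03136 h⁻¹
e^(−kτ) = e^(−0.03136 × 20.0) = 0.5341
Accumulation ratio R = 1 / (1 − e^(−kτ)) = 1 / (1 − 0.5341) = 2.146

2.15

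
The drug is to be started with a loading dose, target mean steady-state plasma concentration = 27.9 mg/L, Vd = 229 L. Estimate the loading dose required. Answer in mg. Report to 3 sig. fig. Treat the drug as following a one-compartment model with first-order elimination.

LD = Css × Vd = 27.9 × 229 = 6389 mg

6390 mg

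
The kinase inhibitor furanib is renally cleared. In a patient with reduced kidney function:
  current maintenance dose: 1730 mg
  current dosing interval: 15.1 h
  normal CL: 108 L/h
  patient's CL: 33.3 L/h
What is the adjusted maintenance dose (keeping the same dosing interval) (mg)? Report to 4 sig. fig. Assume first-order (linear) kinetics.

533.4 mg

To keep the same average steady-state level, dosing rate must scale with clearance.
CL ratio = 33.3 / 108 = 0.3083
New dose (same interval) = 1730 × 0.3083 = 533.4 mg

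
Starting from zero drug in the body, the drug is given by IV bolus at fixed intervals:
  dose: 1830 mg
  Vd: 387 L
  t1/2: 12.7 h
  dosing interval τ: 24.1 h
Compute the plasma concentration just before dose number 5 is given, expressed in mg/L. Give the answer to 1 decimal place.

1.7 mg/L

C₀ per dose = Dose / Vd = 1830 / 387 = 4.729 mg/L
k = ln2 / t½ = 0.693147 / 12.7 = 0.05458 h⁻¹
Fraction remaining after one interval: r = e^(−kτ) = e^(−0.05458 × 24.1) = 0.2684
Before dose 5, 4 doses have been given (aged 1τ, 2τ, 3τ, 4τ).
C_trough = C₀ × (r + r² + … + r^4) = C₀ × r(1−r^4)/(1−r)
        = 4.729 × 0.2684 × (1 − 0.005190) / (1 − 0.2684) = 1.726 mg/L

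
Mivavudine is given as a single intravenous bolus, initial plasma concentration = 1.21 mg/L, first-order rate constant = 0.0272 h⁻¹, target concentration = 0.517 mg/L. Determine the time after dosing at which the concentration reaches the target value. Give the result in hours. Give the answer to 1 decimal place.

t = ln(C₀ / C) / k = ln(1.210 / 0.517) / 0.02720
  = ln(2.340) / 0.02720 = 0.8502 / 0.02720 = 31.26 h

31.3 h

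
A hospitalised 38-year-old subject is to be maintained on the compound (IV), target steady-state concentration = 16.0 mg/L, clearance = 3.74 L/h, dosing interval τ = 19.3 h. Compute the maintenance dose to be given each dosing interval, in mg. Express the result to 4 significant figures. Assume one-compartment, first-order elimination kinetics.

At steady state, Dose/τ = Css × CL.
Dose = Css × CL × τ = 16.0 × 3.740 × 19.3 = 1155 mg

1155 mg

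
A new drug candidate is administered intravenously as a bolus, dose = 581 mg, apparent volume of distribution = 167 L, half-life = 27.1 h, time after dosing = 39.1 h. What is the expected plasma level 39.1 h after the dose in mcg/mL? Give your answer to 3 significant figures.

1.28 mcg/mL

C₀ = Dose / Vd = 581.0 / 167 = 3.479 mg/L
k = ln2 / t½ = 0.693147 / 27.1 = 0.02558 h⁻¹
C = C₀ · e^(−k·t) = 3.479 × e^(−0.02558 × 39.1)
  = 3.479 × 0.3678 = 1.280 mg/L
(1.280 mg/L = 1.280 mcg/mL)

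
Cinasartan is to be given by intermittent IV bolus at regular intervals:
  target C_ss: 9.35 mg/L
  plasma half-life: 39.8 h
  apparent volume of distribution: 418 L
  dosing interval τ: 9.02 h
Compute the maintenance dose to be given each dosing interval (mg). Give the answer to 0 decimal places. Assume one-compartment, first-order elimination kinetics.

614 mg

k = ln2 / t½ = 0.693147 / 39.8 = 0.01742 h⁻¹
CL = k × Vd = 0.01742 × 418 = 7.282 L/h
At steady state, Dose/τ = Css × CL.
Dose = Css × CL × τ = 9.35 × 7.282 × 9.02 = 614.1 mg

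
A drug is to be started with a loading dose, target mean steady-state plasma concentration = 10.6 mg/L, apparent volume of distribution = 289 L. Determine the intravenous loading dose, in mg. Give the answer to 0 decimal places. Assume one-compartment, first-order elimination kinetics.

3063 mg

LD = Css × Vd = 10.6 × 289 = 3063 mg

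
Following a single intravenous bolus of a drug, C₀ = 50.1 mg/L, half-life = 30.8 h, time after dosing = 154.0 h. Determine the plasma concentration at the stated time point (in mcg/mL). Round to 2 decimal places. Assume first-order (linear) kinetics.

1.57 mcg/mL

k = ln2 / t½ = 0.693147 / 30.8 = 0.02250 h⁻¹
t / t½ = 154.0 / 30.8 = 5 half-lives
C = C₀ × (1/2)^5 = 50.10 × 0.03125 = 1.566 mg/L
(1.566 mg/L = 1.566 mcg/mL)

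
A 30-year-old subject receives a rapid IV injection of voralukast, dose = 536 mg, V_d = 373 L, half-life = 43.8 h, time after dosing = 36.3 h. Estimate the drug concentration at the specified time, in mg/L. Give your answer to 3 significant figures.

C₀ = Dose / Vd = 536.0 / 373 = 1.437 mg/L
k = ln2 / t½ = 0.693147 / 43.8 = 0.01583 h⁻¹
C = C₀ · e^(−k·t) = 1.437 × e^(−0.01583 × 36.3)
  = 1.437 × 0.5629 = 0.8089 mg/L

0.809 mg/L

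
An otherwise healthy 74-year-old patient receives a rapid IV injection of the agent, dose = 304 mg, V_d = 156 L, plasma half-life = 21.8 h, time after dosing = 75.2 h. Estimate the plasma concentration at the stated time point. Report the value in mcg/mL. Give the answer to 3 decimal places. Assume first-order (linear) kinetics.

0.178 mcg/mL

C₀ = Dose / Vd = 304.0 / 156 = 1.949 mg/L
k = ln2 / t½ = 0.693147 / 21.8 = 0.03180 h⁻¹
C = C₀ · e^(−k·t) = 1.949 × e^(−0.03180 × 75.2)
  = 1.949 × 0.09151 = 0.1784 mg/L
(0.1784 mg/L = 0.1784 mcg/mL)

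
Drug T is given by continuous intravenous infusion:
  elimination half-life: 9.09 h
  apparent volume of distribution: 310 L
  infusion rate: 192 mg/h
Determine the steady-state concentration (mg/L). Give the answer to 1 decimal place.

k = ln2 / t½ = 0.693147 / 9.09 = 0.07625 h⁻¹
CL = k × Vd = 0.07625 × 310 = 23.64 L/h
At steady state Css = R₀ / CL = 192 / 23.64 = 8.122 mg/L

8.1 mg/L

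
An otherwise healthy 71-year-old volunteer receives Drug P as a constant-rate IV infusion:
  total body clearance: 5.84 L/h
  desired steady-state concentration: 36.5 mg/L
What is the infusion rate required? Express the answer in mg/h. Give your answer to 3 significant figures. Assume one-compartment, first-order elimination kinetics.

213 mg/h

At steady state, infusion rate R₀ = Css × CL = 36.5 × 5.840 = 213.2 mg/h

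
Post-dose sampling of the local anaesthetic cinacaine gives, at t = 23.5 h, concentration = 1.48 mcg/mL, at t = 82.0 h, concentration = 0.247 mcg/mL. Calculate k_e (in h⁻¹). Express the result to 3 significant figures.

k = ln(C₁/C₂) / (t₂ − t₁) = ln(1.48/0.247) / (82.0 − 23.5)
  = 1.790 / 58.50 = 0.03060 h⁻¹

0.0306 h⁻¹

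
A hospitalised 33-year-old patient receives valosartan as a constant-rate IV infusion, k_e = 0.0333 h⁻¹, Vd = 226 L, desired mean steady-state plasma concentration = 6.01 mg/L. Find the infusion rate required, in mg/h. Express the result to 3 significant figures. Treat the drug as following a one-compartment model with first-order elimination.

CL = k × Vd = 0.03330 × 226 = 7.526 L/h
At steady state, infusion rate R₀ = Css × CL = 6.01 × 7.526 = 45.23 mg/h

45.2 mg/h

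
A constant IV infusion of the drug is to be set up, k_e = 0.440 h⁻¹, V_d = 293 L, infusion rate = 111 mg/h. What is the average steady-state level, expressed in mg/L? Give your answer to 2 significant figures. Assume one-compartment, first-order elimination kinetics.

CL = k × Vd = 0.4400 × 293 = 128.9 L/h
At steady state Css = R₀ / CL = 111 / 128.9 = 0.8611 mg/L

0.86 mg/L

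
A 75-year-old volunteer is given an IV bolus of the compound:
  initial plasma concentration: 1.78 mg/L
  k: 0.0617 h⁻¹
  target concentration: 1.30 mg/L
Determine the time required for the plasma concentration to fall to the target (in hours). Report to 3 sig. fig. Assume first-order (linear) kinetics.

5.09 h

t = ln(C₀ / C) / k = ln(1.780 / 1.30) / 0.06170
  = ln(1.369) / 0.06170 = 0.3141 / 0.06170 = 5.091 h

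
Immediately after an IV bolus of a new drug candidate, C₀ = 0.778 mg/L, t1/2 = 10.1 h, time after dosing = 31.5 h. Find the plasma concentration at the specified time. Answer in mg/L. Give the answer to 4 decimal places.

k = ln2 / t½ = 0.693147 / 10.1 = 0.06863 h⁻¹
C = C₀ · e^(−k·t) = 0.7780 × e^(−0.06863 × 31.5)
  = 0.7780 × 0.1151 = 0.08955 mg/L

0.0896 mg/L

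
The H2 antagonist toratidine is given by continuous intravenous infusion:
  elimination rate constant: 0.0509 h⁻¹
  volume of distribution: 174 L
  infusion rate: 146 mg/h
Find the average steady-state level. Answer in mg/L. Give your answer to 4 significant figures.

CL = k × Vd = 0.05090 × 174 = 8.857 L/h
At steady state Css = R₀ / CL = 146 / 8.857 = 16.48 mg/L

16.48 mg/L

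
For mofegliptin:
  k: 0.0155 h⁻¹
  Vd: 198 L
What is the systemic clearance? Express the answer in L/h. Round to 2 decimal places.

CL = k × Vd = 0.0155 × 198 = 3.069 L/h

3.07 L/h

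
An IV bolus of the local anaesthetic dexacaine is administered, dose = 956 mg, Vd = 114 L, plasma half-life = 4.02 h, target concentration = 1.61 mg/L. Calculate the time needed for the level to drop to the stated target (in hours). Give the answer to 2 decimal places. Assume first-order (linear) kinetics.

C₀ = Dose / Vd = 956.0 / 114 = 8.386 mg/L
k = ln2 / t½ = 0.693147 / 4.02 = 0.1724 h⁻¹
t = ln(C₀ / C) / k = ln(8.386 / 1.61) / 0.1724
  = ln(5.209) / 0.1724 = 1.650 / 0.1724 = 9.571 h

9.57 h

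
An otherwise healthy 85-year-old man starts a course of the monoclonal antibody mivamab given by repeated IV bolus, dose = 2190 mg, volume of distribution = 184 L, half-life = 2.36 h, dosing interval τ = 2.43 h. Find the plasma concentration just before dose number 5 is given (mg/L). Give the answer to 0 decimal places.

11 mg/L

C₀ per dose = Dose / Vd = 2190 / 184 = 11.90 mg/L
k = ln2 / t½ = 0.693147 / 2.36 = 0.2937 h⁻¹
Fraction remaining after one interval: r = e^(−kτ) = e^(−0.2937 × 2.43) = 0.4898
Before dose 5, 4 doses have been given (aged 1τ, 2τ, 3τ, 4τ).
C_trough = C₀ × (r + r² + … + r^4) = C₀ × r(1−r^4)/(1−r)
        = 11.90 × 0.4898 × (1 − 0.05755) / (1 − 0.4898) = 10.77 mg/L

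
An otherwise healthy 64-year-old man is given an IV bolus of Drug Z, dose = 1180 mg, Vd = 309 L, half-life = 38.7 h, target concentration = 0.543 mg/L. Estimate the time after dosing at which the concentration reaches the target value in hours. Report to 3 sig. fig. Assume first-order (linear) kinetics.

C₀ = Dose / Vd = 1180 / 309 = 3.819 mg/L
k = ln2 / t½ = 0.693147 / 38.7 = 0.01791 h⁻¹
t = ln(C₀ / C) / k = ln(3.819 / 0.543) / 0.01791
  = ln(7.033) / 0.01791 = 1.951 / 0.01791 = 108.9 h

109 h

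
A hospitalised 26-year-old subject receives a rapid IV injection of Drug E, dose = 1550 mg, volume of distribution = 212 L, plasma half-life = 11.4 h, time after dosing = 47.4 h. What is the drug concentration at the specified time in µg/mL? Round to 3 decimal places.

0.410 µg/mL

C₀ = Dose / Vd = 1550 / 212 = 7.311 mg/L
k = ln2 / t½ = 0.693147 / 11.4 = 0.06080 h⁻¹
C = C₀ · e^(−k·t) = 7.311 × e^(−0.06080 × 47.4)
  = 7.311 × 0.05603 = 0.4096 mg/L
(0.4096 mg/L = 0.4096 µg/mL)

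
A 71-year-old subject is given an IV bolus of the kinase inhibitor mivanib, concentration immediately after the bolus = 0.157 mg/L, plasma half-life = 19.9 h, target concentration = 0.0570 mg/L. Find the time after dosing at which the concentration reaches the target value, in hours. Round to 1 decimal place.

29.1 h

k = ln2 / t½ = 0.693147 / 19.9 = 0.03483 h⁻¹
t = ln(C₀ / C) / k = ln(0.1570 / 0.0570) / 0.03483
  = ln(2.754) / 0.03483 = 1.013 / 0.03483 = 29.08 h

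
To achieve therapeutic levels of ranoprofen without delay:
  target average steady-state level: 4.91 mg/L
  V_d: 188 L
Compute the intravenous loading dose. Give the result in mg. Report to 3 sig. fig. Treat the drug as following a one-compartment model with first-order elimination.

LD = Css × Vd = 4.91 × 188 = 923.1 mg

923 mg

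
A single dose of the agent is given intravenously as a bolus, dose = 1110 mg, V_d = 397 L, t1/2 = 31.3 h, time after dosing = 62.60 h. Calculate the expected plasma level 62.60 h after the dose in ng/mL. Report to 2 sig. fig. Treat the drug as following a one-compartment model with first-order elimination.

700 ng/mL

C₀ = Dose / Vd = 1110 / 397 = 2.796 mg/L
k = ln2 / t½ = 0.693147 / 31.3 = 0.02215 h⁻¹
t / t½ = 62.60 / 31.3 = 2 half-lives
C = C₀ × (1/2)^2 = 2.796 × 0.2500 = 0.6990 mg/L
Convert: 0.6990 mg/L × 1000 = 699.0 ng/mL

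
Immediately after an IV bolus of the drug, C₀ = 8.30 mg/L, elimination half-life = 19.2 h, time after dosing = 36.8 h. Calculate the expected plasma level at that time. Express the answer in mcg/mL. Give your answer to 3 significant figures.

2.20 mcg/mL

k = ln2 / t½ = 0.693147 / 19.2 = 0.03610 h⁻¹
C = C₀ · e^(−k·t) = 8.300 × e^(−0.03610 × 36.8)
  = 8.300 × 0.2649 = 2.199 mg/L
(2.199 mg/L = 2.199 mcg/mL)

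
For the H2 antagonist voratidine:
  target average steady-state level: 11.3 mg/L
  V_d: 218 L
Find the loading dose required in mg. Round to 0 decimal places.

LD = Css × Vd = 11.3 × 218 = 2463 mg

2463 mg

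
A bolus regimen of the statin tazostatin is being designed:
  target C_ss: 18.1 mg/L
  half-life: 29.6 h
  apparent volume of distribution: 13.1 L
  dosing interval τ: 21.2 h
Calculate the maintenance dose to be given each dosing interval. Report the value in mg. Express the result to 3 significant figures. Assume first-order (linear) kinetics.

k = ln2 / t½ = 0.693147 / 29.6 = 0.02342 h⁻¹
CL = k × Vd = 0.02342 × 13.1 = 0.3068 L/h
At steady state, Dose/τ = Css × CL.
Dose = Css × CL × τ = 18.1 × 0.3068 × 21.2 = 117.7 mg

118 mg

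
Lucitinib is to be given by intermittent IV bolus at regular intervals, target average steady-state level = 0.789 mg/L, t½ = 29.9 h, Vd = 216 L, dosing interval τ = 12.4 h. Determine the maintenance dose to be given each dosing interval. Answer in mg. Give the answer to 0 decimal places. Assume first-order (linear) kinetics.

49 mg

k = ln2 / t½ = 0.693147 / 29.9 = 0.02318 h⁻¹
CL = k × Vd = 0.02318 × 216 = 5.007 L/h
At steady state, Dose/τ = Css × CL.
Dose = Css × CL × τ = 0.789 × 5.007 × 12.4 = 48.99 mg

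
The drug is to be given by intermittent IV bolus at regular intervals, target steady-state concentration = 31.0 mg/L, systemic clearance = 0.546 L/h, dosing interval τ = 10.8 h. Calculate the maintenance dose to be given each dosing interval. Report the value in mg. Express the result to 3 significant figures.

183 mg

At steady state, Dose/τ = Css × CL.
Dose = Css × CL × τ = 31.0 × 0.5460 × 10.8 = 182.8 mg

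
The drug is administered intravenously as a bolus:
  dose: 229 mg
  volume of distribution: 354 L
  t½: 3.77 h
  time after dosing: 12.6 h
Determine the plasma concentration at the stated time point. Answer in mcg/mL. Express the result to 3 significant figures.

0.0638 mcg/mL

C₀ = Dose / Vd = 229.0 / 354 = 0.6469 mg/L
k = ln2 / t½ = 0.693147 / 3.77 = 0.1839 h⁻¹
C = C₀ · e^(−k·t) = 0.6469 × e^(−0.1839 × 12.6)
  = 0.6469 × 0.09856 = 0.06376 mg/L
(0.06376 mg/L = 0.06376 mcg/mL)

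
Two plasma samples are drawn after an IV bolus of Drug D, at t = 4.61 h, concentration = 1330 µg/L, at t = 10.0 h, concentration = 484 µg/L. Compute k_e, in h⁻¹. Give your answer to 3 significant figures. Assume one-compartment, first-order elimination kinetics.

0.188 h⁻¹

k = ln(C₁/C₂) / (t₂ − t₁) = ln(1330/484) / (10.0 − 4.61)
  = 1.011 / 5.390 = 0.1876 h⁻¹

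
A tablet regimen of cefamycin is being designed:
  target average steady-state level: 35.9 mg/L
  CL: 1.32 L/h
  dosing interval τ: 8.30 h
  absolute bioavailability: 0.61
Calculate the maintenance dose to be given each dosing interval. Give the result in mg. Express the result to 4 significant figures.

644.8 mg

At steady state, F × (Dose/τ) = Css × CL.
Dose = Css × CL × τ / F = 35.9 × 1.320 × 8.30 / 0.61 = 644.8 mg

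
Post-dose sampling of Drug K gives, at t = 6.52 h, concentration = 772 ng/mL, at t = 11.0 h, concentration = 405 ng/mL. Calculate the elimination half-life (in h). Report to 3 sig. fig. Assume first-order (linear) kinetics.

k = ln(C₁/C₂) / (t₂ − t₁) = ln(772/405) / (11.0 − 6.52)
  = 0.6451 / 4.480 = 0.1440 h⁻¹
t½ = ln2 / k = 0.693147 / 0.1440 = 4.814 h

4.81 h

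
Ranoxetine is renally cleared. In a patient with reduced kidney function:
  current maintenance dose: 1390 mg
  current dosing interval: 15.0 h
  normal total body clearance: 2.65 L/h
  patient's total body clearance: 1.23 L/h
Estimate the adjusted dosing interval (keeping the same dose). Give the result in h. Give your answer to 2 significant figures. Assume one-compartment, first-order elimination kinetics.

32 h

To keep the same average steady-state level, dosing rate must scale with clearance.
CL ratio = 1.23 / 2.65 = 0.4642
New interval (same dose) = 15.0 / 0.4642 = 32.31 h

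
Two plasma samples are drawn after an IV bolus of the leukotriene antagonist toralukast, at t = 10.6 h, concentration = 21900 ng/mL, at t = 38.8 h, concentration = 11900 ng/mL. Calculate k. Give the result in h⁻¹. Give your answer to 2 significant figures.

k = ln(C₁/C₂) / (t₂ − t₁) = ln(21900/11900) / (38.8 − 10.6)
  = 0.6099 / 28.20 = 0.02163 h⁻¹

0.022 h⁻¹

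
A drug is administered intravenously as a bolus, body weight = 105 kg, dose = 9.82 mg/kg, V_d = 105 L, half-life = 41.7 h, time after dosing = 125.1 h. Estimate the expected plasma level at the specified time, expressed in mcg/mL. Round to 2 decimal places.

1.23 mcg/mL

Total dose = 9.82 × 105 = 1031 mg
C₀ = Dose / Vd = 1031 / 105 = 9.819 mg/L
k = ln2 / t½ = 0.693147 / 41.7 = 0.01662 h⁻¹
t / t½ = 125.1 / 41.7 = 3 half-lives
C = C₀ × (1/2)^3 = 9.819 × 0.1250 = 1.227 mg/L
(1.227 mg/L = 1.227 mcg/mL)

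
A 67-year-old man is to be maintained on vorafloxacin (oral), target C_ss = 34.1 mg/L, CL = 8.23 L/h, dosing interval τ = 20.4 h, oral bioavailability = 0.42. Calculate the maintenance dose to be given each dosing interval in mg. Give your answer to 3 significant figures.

13600 mg

At steady state, F × (Dose/τ) = Css × CL.
Dose = Css × CL × τ / F = 34.1 × 8.230 × 20.4 / 0.42 = 13630 mg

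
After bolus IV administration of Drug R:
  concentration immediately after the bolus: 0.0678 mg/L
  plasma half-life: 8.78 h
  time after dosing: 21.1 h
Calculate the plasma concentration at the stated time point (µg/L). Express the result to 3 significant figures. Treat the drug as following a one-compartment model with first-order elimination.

k = ln2 / t½ = 0.693147 / 8.78 = 0.07895 h⁻¹
C = C₀ · e^(−k·t) = 0.06780 × e^(−0.07895 × 21.1)
  = 0.06780 × 0.1890 = 0.01281 mg/L
Convert: 0.01281 mg/L × 1000 = 12.81 µg/L

12.8 µg/L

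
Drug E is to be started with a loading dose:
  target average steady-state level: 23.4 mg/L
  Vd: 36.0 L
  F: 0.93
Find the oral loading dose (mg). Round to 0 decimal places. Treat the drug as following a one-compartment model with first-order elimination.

906 mg

LD = Css × Vd / F = 23.4 × 36.0 / 0.93 = 905.8 mg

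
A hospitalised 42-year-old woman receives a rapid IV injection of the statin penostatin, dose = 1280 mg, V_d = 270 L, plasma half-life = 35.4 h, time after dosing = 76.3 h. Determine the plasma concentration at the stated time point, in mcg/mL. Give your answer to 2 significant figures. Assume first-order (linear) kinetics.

1.1 mcg/mL

C₀ = Dose / Vd = 1280 / 270 = 4.741 mg/L
k = ln2 / t½ = 0.693147 / 35.4 = 0.01958 h⁻¹
C = C₀ · e^(−k·t) = 4.741 × e^(−0.01958 × 76.3)
  = 4.741 × 0.2245 = 1.064 mg/L
(1.064 mg/L = 1.064 mcg/mL)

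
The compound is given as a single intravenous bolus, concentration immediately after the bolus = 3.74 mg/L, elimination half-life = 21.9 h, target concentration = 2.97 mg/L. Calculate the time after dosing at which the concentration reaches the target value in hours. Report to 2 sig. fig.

k = ln2 / t½ = 0.693147 / 21.9 = 0.03165 h⁻¹
t = ln(C₀ / C) / k = ln(3.740 / 2.97) / 0.03165
  = ln(1.259) / 0.03165 = 0.2303 / 0.03165 = 7.276 h

7.3 h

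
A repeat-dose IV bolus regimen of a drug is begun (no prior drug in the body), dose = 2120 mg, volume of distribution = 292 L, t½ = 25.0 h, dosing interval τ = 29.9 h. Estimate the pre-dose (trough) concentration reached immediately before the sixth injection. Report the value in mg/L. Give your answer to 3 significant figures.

C₀ per dose = Dose / Vd = 2120 / 292 = 7.260 mg/L
k = ln2 / t½ = 0.693147 / 25.0 = 0.02773 h⁻¹
Fraction remaining after one interval: r = e^(−kτ) = e^(−0.02773 × 29.9) = 0.4364
Before dose 6, 5 doses have been given (aged 1τ, 2τ, 3τ, 4τ, 5τ).
C_trough = C₀ × (r + r² + … + r^5) = C₀ × r(1−r^5)/(1−r)
        = 7.260 × 0.4364 × (1 − 0.01583) / (1 − 0.4364) = 5.532 mg/L

5.53 mg/L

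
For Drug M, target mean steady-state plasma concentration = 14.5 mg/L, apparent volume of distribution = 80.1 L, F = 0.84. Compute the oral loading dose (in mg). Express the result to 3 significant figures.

LD = Css × Vd / F = 14.5 × 80.1 / 0.84 = 1383 mg

1380 mg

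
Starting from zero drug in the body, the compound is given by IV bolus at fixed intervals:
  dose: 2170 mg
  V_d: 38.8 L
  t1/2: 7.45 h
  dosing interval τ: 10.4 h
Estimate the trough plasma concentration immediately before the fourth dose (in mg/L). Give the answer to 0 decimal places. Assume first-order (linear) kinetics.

32 mg/L

C₀ per dose = Dose / Vd = 2170 / 38.8 = 55.93 mg/L
k = ln2 / t½ = 0.693147 / 7.45 = 0.09304 h⁻¹
Fraction remaining after one interval: r = e^(−kτ) = e^(−0.09304 × 10.4) = 0.3800
Before dose 4, 3 doses have been given (aged 1τ, 2τ, 3τ).
C_trough = C₀ × (r + r² + … + r^3) = C₀ × r(1−r^3)/(1−r)
        = 55.93 × 0.3800 × (1 − 0.05487) / (1 − 0.3800) = 32.40 mg/L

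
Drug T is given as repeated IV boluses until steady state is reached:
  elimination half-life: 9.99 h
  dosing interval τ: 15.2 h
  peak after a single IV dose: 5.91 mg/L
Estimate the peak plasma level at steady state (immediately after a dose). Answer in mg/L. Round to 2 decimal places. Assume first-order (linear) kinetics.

9.07 mg/L

k = ln2 / t½ = 0.693147 / 9.99 = 0.06938 h⁻¹
e^(−kτ) = e^(−0.06938 × 15.2) = 0.3483
Accumulation ratio R = 1 / (1 − e^(−kτ)) = 1 / (1 − 0.3483) = 1.534
Steady-state peak = C₀ × R = 5.91 × 1.534 = 9.066 mg/L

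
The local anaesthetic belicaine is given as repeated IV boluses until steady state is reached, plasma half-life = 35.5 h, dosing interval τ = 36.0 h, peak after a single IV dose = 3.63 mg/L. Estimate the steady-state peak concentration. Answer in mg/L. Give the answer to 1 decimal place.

7.2 mg/L

k = ln2 / t½ = 0.693147 / 35.5 = 0.01953 h⁻¹
e^(−kτ) = e^(−0.01953 × 36.0) = 0.4951
Accumulation ratio R = 1 / (1 − e^(−kτ)) = 1 / (1 − 0.4951) = 1.981
Steady-state peak = C₀ × R = 3.63 × 1.981 = 7.191 mg/L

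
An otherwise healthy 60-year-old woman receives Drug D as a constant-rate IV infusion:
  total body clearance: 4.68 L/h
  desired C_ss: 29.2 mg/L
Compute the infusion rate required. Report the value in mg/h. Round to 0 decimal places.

137 mg/h

At steady state, infusion rate R₀ = Css × CL = 29.2 × 4.680 = 136.7 mg/h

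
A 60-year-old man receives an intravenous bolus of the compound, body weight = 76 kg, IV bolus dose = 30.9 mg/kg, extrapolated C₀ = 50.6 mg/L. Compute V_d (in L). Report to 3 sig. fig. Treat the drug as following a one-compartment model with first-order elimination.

46.4 L

Dose = 30.9 × 76 = 2348 mg
Vd = Dose / C₀ = 2348 / 50.6 = 46.40 L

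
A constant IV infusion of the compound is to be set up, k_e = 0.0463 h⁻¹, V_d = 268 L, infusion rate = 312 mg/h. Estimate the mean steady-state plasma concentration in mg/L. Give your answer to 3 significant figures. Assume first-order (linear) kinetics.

25.1 mg/L

CL = k × Vd = 0.04630 × 268 = 12.41 L/h
At steady state Css = R₀ / CL = 312 / 12.41 = 25.14 mg/L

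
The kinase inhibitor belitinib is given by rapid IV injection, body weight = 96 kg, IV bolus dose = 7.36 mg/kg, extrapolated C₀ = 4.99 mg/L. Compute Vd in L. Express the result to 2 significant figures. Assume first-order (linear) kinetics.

Dose = 7.36 × 96 = 706.6 mg
Vd = Dose / C₀ = 706.6 / 4.99 = 141.6 L

140 L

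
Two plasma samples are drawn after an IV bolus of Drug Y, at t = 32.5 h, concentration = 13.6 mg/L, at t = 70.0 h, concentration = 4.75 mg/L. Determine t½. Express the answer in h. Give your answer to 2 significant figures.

k = ln(C₁/C₂) / (t₂ − t₁) = ln(13.6/4.75) / (70.0 − 32.5)
  = 1.052 / 37.50 = 0.02805 h⁻¹
t½ = ln2 / k = 0.693147 / 0.02805 = 24.71 h

25 h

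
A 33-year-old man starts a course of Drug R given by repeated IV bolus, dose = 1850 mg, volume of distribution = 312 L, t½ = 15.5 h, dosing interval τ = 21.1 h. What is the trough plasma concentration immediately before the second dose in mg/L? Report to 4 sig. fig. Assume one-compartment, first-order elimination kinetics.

2.308 mg/L

C₀ per dose = Dose / Vd = 1850 / 312 = 5.929 mg/L
k = ln2 / t½ = 0.693147 / 15.5 = 0.04472 h⁻¹
Fraction remaining after one interval: r = e^(−kτ) = e^(−0.04472 × 21.1) = 0.3892
Before dose 2, 1 dose has been given (aged 1τ).
C_trough = C₀ × r = 5.929 × 0.3892 = 2.308 mg/L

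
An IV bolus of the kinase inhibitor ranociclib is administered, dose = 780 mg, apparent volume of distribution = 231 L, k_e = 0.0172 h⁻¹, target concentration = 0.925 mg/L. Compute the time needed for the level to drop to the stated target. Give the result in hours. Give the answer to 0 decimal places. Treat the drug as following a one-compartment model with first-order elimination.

C₀ = Dose / Vd = 780.0 / 231 = 3.377 mg/L
t = ln(C₀ / C) / k = ln(3.377 / 0.925) / 0.01720
  = ln(3.651) / 0.01720 = 1.295 / 0.01720 = 75.29 h

75 h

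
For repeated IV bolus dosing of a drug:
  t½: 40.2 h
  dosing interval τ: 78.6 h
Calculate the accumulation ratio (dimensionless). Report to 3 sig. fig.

1.35

k = ln2 / t½ = 0.693147 / 40.2 = 0.01724 h⁻¹
e^(−kτ) = e^(−0.01724 × 78.6) = 0.2579
Accumulation ratio R = 1 / (1 − e^(−kτ)) = 1 / (1 − 0.2579) = 1.348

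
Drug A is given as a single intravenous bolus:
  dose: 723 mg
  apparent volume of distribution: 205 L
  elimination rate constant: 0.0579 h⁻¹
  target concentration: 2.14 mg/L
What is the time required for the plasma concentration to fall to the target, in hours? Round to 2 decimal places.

8.63 h

C₀ = Dose / Vd = 723.0 / 205 = 3.527 mg/L
t = ln(C₀ / C) / k = ln(3.527 / 2.14) / 0.05790
  = ln(1.648) / 0.05790 = 0.4996 / 0.05790 = 8.629 h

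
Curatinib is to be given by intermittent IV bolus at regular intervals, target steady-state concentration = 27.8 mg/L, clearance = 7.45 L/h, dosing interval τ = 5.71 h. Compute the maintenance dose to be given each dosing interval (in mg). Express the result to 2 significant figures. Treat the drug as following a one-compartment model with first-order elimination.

At steady state, Dose/τ = Css × CL.
Dose = Css × CL × τ = 27.8 × 7.450 × 5.71 = 1183 mg

1200 mg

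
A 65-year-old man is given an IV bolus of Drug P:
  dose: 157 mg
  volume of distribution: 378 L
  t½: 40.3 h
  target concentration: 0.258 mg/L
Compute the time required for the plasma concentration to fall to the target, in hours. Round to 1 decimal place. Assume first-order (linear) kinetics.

27.7 h

C₀ = Dose / Vd = 157.0 / 378 = 0.4153 mg/L
k = ln2 / t½ = 0.693147 / 40.3 = 0.01720 h⁻¹
t = ln(C₀ / C) / k = ln(0.4153 / 0.258) / 0.01720
  = ln(1.610) / 0.01720 = 0.4762 / 0.01720 = 27.69 h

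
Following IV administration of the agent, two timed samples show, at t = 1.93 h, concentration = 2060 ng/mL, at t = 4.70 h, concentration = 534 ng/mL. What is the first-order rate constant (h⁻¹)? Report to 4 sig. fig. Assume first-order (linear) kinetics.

0.4874 h⁻¹

k = ln(C₁/C₂) / (t₂ − t₁) = ln(2060/534) / (4.70 − 1.93)
  = 1.350 / 2.770 = 0.4874 h⁻¹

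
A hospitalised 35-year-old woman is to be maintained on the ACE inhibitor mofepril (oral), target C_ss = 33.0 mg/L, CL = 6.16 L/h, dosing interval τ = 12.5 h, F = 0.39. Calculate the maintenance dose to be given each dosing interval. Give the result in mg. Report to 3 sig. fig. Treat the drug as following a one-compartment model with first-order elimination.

6520 mg

At steady state, F × (Dose/τ) = Css × CL.
Dose = Css × CL × τ / F = 33.0 × 6.160 × 12.5 / 0.39 = 6515 mg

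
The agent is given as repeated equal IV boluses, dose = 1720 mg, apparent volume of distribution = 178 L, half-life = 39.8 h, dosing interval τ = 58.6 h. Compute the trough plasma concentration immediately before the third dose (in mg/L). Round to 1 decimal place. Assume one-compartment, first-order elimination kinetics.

4.7 mg/L

C₀ per dose = Dose / Vd = 1720 / 178 = 9.663 mg/L
k = ln2 / t½ = 0.693147 / 39.8 = 0.01742 h⁻¹
Fraction remaining after one interval: r = e^(−kτ) = e^(−0.01742 × 58.6) = 0.3603
Before dose 3, 2 doses have been given (aged 1τ, 2τ).
C_trough = C₀ × (r + r²) = 9.663 × (0.3603 + 0.1298) = 4.736 mg/L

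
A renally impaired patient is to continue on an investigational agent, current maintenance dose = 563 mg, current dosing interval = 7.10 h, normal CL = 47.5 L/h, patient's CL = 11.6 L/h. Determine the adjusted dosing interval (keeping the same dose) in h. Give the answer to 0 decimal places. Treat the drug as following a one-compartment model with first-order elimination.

29 h

To keep the same average steady-state level, dosing rate must scale with clearance.
CL ratio = 11.6 / 47.5 = 0.2442
New interval (same dose) = 7.10 / 0.2442 = 29.07 h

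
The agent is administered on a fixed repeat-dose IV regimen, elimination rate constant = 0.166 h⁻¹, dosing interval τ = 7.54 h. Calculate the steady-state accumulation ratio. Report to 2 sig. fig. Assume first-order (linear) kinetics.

1.4

e^(−kτ) = e^(−0.1660 × 7.54) = 0.2860
Accumulation ratio R = 1 / (1 − e^(−kτ)) = 1 / (1 − 0.2860) = 1.401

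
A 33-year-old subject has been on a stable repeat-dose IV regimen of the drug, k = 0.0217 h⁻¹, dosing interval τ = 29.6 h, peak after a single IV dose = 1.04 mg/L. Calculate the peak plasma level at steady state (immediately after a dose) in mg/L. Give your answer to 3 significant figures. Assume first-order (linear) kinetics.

2.19 mg/L

e^(−kτ) = e^(−0.02170 × 29.6) = 0.5261
Accumulation ratio R = 1 / (1 − e^(−kτ)) = 1 / (1 − 0.5261) = 2.110
Steady-state peak = C₀ × R = 1.04 × 2.110 = 2.194 mg/L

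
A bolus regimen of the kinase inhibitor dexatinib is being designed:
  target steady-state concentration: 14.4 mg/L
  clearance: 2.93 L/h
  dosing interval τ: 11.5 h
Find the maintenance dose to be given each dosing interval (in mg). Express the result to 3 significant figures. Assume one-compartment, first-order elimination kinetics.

At steady state, Dose/τ = Css × CL.
Dose = Css × CL × τ = 14.4 × 2.930 × 11.5 = 485.2 mg

485 mg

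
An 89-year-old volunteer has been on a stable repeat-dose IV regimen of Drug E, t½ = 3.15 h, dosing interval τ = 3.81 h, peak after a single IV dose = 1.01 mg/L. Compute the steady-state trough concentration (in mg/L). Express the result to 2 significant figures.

0.77 mg/L

k = ln2 / t½ = 0.693147 / 3.15 = 0.2200 h⁻¹
e^(−kτ) = e^(−0.2200 × 3.81) = 0.4325
Accumulation ratio R = 1 / (1 − e^(−kτ)) = 1 / (1 − 0.4325) = 1.762
Steady-state trough = C₀ × R × e^(−kτ) = 1.01 × 1.762 × 0.4325 = 0.7697 mg/L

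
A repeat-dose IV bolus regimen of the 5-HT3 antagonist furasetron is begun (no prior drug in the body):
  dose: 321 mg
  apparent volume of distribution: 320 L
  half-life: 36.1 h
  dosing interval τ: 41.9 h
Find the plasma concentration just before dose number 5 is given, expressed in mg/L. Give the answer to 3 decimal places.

0.779 mg/L

C₀ per dose = Dose / Vd = 321 / 320 = 1.003 mg/L
k = ln2 / t½ = 0.693147 / 36.1 = 0.01920 h⁻¹
Fraction remaining after one interval: r = e^(−kτ) = e^(−0.01920 × 41.9) = 0.4473
Before dose 5, 4 doses have been given (aged 1τ, 2τ, 3τ, 4τ).
C_trough = C₀ × (r + r² + … + r^4) = C₀ × r(1−r^4)/(1−r)
        = 1.003 × 0.4473 × (1 − 0.04003) / (1 − 0.4473) = 0.7792 mg/L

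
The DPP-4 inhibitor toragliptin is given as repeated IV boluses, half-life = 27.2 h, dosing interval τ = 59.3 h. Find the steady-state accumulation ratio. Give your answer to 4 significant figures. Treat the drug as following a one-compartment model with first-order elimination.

1.283

k = ln2 / t½ = 0.693147 / 27.2 = 0.02548 h⁻¹
e^(−kτ) = e^(−0.02548 × 59.3) = 0.2207
Accumulation ratio R = 1 / (1 − e^(−kτ)) = 1 / (1 − 0.2207) = 1.283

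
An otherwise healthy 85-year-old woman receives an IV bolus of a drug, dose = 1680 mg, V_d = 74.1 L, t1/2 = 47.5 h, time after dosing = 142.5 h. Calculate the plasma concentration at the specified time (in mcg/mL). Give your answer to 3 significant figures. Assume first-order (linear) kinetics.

C₀ = Dose / Vd = 1680 / 74.1 = 22.67 mg/L
k = ln2 / t½ = 0.693147 / 47.5 = 0.01459 h⁻¹
t / t½ = 142.5 / 47.5 = 3 half-lives
C = C₀ × (1/2)^3 = 22.67 × 0.1250 = 2.834 mg/L
(2.834 mg/L = 2.834 mcg/mL)

2.83 mcg/mL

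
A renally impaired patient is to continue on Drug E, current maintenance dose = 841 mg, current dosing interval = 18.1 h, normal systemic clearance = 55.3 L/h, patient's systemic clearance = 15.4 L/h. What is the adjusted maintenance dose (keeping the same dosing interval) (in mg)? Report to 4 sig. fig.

234.2 mg

To keep the same average steady-state level, dosing rate must scale with clearance.
CL ratio = 15.4 / 55.3 = 0.2785
New dose (same interval) = 841 × 0.2785 = 234.2 mg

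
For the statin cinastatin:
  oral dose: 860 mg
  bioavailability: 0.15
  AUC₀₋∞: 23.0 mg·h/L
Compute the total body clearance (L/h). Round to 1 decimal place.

5.6 L/h

CL = F·Dose / AUC = 0.15 × 860 / 23.0 = 5.609 L/h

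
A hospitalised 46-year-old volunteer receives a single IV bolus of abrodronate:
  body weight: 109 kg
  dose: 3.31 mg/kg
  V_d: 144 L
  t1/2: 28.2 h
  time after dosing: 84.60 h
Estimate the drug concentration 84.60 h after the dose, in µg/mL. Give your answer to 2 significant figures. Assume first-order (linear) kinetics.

0.31 µg/mL

Total dose = 3.31 × 109 = 360.8 mg
C₀ = Dose / Vd = 360.8 / 144 = 2.506 mg/L
k = ln2 / t½ = 0.693147 / 28.2 = 0.02458 h⁻¹
t / t½ = 84.60 / 28.2 = 3 half-lives
C = C₀ × (1/2)^3 = 2.506 × 0.1250 = 0.3133 mg/L
(0.3133 mg/L = 0.3133 µg/mL)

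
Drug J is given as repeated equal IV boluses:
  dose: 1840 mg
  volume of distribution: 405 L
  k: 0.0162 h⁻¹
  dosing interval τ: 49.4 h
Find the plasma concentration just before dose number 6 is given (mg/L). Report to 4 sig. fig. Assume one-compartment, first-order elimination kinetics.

3.637 mg/L

C₀ per dose = Dose / Vd = 1840 / 405 = 4.543 mg/L
Fraction remaining after one interval: r = e^(−kτ) = e^(−0.01620 × 49.4) = 0.4492
Before dose 6, 5 doses have been given (aged 1τ, 2τ, 3τ, 4τ, 5τ).
C_trough = C₀ × (r + r² + … + r^5) = C₀ × r(1−r^5)/(1−r)
        = 4.543 × 0.4492 × (1 − 0.01829) / (1 − 0.4492) = 3.637 mg/L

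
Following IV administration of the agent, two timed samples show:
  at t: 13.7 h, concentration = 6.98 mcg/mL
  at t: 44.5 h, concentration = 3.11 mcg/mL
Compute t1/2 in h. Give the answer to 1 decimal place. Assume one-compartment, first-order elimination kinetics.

26.4 h

k = ln(C₁/C₂) / (t₂ − t₁) = ln(6.98/3.11) / (44.5 − 13.7)
  = 0.8084 / 30.80 = 0.02625 h⁻¹
t½ = ln2 / k = 0.693147 / 0.02625 = 26.41 h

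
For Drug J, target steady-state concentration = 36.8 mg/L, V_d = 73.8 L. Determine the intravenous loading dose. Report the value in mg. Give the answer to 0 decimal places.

2716 mg

LD = Css × Vd = 36.8 × 73.8 = 2716 mg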